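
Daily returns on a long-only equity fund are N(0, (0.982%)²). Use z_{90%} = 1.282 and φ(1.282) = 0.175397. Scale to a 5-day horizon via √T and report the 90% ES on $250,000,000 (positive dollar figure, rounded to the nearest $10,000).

σ_{5d} = 0.982% × √5 = 2.196%.
ES multiplier = φ(z)/(1−α) = 0.175397/0.1 = 1.754.
ES = 2.196% × 1.754 = 3.852%; on $250,000,000: $9,630,000.

$9,630,000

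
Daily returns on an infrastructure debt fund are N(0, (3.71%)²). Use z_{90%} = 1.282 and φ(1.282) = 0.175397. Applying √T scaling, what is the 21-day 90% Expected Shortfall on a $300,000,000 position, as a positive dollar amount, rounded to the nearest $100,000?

σ_{21d} = 3.71% × √21 = 17.001%.
ES multiplier = φ(z)/(1−α) = 0.175397/0.1 = 1.754.
ES = 17.001% × 1.754 = 29.820%; on $300,000,000: $89,460,000.

$89,500,000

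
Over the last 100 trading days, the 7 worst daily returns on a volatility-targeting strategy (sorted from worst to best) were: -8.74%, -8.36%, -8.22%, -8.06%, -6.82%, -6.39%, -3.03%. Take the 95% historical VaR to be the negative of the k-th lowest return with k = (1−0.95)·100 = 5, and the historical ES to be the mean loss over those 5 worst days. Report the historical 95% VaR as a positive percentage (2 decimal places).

6.82%

k = 5; the 5th lowest return is -6.82%, so VaR = 6.82%.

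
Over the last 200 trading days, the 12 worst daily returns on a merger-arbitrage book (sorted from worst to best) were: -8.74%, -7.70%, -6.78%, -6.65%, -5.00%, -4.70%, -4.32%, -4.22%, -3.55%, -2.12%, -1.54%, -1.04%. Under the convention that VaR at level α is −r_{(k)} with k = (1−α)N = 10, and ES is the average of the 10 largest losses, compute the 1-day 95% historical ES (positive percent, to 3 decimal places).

5.378%

The 10 worst returns sum to -53.78%.
ES = −(-53.78%) / 10 = 5.378%.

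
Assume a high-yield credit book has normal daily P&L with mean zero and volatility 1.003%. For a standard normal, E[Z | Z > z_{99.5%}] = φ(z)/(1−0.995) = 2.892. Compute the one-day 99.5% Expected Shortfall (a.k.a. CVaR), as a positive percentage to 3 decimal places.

2.901%

ES = 1.003% × 2.892 = 2.901%.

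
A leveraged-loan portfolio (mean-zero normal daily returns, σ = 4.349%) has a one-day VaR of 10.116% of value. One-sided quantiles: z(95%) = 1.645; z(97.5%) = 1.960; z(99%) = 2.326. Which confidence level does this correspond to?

99%

Implied z = VaR/σ = 10.116 / 4.349 = 2.326.
This matches z(99%) = 2.326.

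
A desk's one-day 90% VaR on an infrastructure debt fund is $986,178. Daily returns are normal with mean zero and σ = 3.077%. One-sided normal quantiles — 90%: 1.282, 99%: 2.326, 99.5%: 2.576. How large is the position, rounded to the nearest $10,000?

VaR as a fraction of value: z·σ = 1.282 × 3.077% = 3.94471%.
Position = $986,178 / 0.0394471 = $24,999,987.

$25,000,000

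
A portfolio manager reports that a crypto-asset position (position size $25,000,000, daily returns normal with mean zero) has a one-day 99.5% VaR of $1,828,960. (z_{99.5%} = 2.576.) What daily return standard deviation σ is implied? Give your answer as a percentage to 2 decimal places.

VaR as a fraction: $1,828,960 / $25,000,000 = 7.316%.
σ = VaR / z = 7.316% / 2.576 = 2.840%.

2.84%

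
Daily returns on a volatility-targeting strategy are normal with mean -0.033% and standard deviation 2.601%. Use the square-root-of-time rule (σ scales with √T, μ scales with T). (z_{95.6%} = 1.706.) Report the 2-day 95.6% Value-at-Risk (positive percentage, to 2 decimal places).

6.34%

σ_{2d} = 2.601% × √2 = 3.678%; μ_{2d} = 2 × -0.033% = -0.066%.
VaR = −(-0.066%) + 1.706 × 3.678% = 6.341%.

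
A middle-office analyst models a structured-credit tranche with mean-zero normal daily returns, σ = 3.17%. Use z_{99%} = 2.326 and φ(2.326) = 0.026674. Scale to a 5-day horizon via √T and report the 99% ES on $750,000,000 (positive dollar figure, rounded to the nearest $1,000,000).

σ_{5d} = 3.17% × √5 = 7.088%.
ES multiplier = φ(z)/(1−α) = 0.026674/0.01 = 2.667.
ES = 7.088% × 2.667 = 18.904%; on $750,000,000: $141,780,000.

$142,000,000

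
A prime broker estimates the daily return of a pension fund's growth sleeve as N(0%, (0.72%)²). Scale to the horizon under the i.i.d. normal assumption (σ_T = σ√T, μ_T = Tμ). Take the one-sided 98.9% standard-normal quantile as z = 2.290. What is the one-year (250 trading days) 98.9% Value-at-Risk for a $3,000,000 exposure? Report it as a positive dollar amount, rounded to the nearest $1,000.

σ_{250d} = 0.72% × √250 = 11.384%.
VaR = 2.290 × 11.384% = 26.069%.
On $3,000,000: 0.26069 × $3,000,000 = $782,070.

$782,000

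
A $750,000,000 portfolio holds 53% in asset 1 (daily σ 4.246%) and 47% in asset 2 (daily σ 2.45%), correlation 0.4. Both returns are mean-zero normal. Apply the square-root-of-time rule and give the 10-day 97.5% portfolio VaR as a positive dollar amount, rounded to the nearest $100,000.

σ_p = √(0.53²·4.246² + 0.47²·2.45² + 2·0.4·0.53·0.47·4.246·2.45) = 2.909%.
σ_{10d} = 2.909% × √10 = 9.199%.
z(97.5%) = 1.960.
VaR = 1.960 × 9.199% = 18.030%; on $750,000,000 that is $135,225,000.

$135,200,000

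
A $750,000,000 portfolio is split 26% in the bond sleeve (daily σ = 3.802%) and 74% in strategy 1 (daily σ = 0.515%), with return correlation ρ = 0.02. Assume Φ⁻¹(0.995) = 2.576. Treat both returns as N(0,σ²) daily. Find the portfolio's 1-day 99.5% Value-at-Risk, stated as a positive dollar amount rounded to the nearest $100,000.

σ_p² = 0.26²·3.802² + 0.74²·0.515² + 2·0.02·0.26·0.74·3.802·0.515 = 1.1375 (%²).
σ_p = √1.1375 = 1.067%.
VaR = 2.576 × 1.067% = 2.749%; on $750,000,000 that is $20,617,500.

$20,600,000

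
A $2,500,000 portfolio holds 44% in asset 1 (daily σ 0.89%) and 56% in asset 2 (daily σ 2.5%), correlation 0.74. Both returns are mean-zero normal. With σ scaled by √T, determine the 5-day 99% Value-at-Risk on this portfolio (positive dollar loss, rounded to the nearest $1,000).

$222,000

σ_p = √(0.44²·0.89² + 0.56²·2.5² + 2·0.74·0.44·0.56·0.89·2.5) = 1.710%.
σ_{5d} = 1.710% × √5 = 3.824%.
z(99%) = 2.326.
VaR = 2.326 × 3.824% = 8.895%; on $2,500,000 that is $222,375.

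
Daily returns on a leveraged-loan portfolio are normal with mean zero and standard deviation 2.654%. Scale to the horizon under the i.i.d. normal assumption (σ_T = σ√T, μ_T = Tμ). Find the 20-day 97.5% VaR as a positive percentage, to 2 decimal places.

23.26%

At 97.5%, z = 1.960.
σ_{20d} = 2.654% × √20 = 11.869%.
VaR = 1.960 × 11.869% = 23.263%.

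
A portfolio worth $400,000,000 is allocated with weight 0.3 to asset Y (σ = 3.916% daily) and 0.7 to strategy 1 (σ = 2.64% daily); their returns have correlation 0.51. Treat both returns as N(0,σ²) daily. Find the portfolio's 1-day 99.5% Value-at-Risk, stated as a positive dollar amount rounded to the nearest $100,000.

$27,300,000

σ_p² = 0.3²·3.916² + 0.7²·2.64² + 2·0.51·0.3·0.7·3.916·2.64 = 7.0097 (%²).
σ_p = √7.0097 = 2.648%.
At 99.5%, z = 2.576.
VaR = 2.576 × 2.648% = 6.821%; on $400,000,000 that is $27,284,000.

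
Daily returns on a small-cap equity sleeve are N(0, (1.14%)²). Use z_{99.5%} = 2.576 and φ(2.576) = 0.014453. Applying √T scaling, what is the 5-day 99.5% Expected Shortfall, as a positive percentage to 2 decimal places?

σ_{5d} = 1.14% × √5 = 2.549%.
ES multiplier = φ(z)/(1−α) = 0.014453/0.005 = 2.891.
ES = 2.549% × 2.891 = 7.369%.

7.37%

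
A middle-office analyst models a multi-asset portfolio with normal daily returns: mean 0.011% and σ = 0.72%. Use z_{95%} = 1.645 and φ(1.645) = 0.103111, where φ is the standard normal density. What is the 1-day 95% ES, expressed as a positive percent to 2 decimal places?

1.47%

Tail multiplier: φ(z)/(1−α) = 0.103111 / 0.05 = 2.062.
ES = −(0.011%) + 0.72% × 2.062 = 1.474%.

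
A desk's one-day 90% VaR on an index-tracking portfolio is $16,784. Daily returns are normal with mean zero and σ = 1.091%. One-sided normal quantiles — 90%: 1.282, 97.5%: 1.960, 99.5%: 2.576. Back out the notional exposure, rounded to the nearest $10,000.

$1,200,000

VaR as a fraction of value: z·σ = 1.282 × 1.091% = 1.39866%.
Position = $16,784 / 0.0139866 = $1,200,004.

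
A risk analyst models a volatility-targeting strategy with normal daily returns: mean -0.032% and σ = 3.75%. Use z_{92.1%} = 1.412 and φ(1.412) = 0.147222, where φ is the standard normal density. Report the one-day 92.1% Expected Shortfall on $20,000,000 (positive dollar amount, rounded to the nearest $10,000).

$1,400,000

Tail multiplier: φ(z)/(1−α) = 0.147222 / 0.079 = 1.864.
ES = −(-0.032%) + 3.75% × 1.864 = 7.022%.
On $20,000,000: 0.07022 × $20,000,000 = $1,404,400.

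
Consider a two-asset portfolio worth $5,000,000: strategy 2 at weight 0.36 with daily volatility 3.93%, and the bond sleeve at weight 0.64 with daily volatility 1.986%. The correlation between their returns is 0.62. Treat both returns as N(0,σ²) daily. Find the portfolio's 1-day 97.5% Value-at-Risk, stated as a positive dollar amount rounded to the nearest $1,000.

σ_p² = 0.36²·3.93² + 0.64²·1.986² + 2·0.62·0.36·0.64·3.93·1.986 = 5.8471 (%²).
σ_p = √5.8471 = 2.418%.
At 97.5%, z = 1.960.
VaR = 1.960 × 2.418% = 4.739%; on $5,000,000 that is $236,950.

$237,000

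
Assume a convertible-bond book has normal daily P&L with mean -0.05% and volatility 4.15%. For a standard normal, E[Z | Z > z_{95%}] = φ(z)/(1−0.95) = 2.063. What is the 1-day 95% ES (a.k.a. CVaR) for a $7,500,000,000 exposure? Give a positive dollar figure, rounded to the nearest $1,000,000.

$646,000,000

ES = −(-0.05%) + 4.15% × 2.063 = 8.611%.
On $7,500,000,000: 0.08611 × $7,500,000,000 = $645,825,000.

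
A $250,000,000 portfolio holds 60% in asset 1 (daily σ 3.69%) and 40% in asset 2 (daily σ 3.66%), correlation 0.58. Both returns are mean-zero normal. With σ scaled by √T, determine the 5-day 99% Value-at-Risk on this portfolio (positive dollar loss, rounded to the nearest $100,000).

$42,700,000

σ_p = √(0.6²·3.69² + 0.4²·3.66² + 2·0.58·0.6·0.4·3.69·3.66) = 3.287%.
σ_{5d} = 3.287% × √5 = 7.350%.
z(99%) = 2.326.
VaR = 2.326 × 7.350% = 17.096%; on $250,000,000 that is $42,740,000.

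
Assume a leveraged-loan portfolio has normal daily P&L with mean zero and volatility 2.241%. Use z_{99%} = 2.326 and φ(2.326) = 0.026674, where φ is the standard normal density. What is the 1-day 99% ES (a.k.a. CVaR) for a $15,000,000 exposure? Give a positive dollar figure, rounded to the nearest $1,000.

Tail multiplier: φ(z)/(1−α) = 0.026674 / 0.01 = 2.667.
ES = 2.241% × 2.667 = 5.977%.
On $15,000,000: 0.05977 × $15,000,000 = $896,550.

$897,000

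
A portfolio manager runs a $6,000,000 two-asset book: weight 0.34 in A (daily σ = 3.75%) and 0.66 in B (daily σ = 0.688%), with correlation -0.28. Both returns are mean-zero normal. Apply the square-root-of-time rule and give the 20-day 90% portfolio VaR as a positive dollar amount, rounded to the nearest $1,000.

$422,000

σ_p = √(0.34²·3.75² + 0.66²·0.688² + 2·-0.28·0.34·0.66·3.75·0.688) = 1.228%.
σ_{20d} = 1.228% × √20 = 5.492%.
z(90%) = 1.282.
VaR = 1.282 × 5.492% = 7.041%; on $6,000,000 that is $422,460.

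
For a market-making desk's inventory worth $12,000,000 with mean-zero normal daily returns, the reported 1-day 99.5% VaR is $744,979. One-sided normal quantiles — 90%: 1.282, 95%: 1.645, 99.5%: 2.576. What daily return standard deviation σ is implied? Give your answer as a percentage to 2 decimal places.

2.41%

VaR as a fraction: $744,979 / $12,000,000 = 6.208%.
σ = VaR / z = 6.208% / 2.576 = 2.410%.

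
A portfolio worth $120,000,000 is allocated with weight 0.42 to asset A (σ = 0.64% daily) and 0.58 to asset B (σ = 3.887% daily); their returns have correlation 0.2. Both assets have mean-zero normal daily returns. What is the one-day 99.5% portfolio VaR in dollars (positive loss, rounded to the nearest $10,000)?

$7,180,000

σ_p² = 0.42²·0.64² + 0.58²·3.887² + 2·0.2·0.42·0.58·0.64·3.887 = 5.3972 (%²).
σ_p = √5.3972 = 2.323%.
At 99.5%, z = 2.576.
VaR = 2.576 × 2.323% = 5.984%; on $120,000,000 that is $7,180,800.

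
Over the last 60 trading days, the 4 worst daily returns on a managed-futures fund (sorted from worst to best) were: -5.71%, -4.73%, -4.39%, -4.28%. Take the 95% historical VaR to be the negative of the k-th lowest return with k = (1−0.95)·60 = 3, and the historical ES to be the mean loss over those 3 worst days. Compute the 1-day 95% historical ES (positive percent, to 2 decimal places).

4.94%

The 3 worst returns sum to -14.83%.
ES = −(-14.83%) / 3 = 4.9433…% ≈ 4.94%.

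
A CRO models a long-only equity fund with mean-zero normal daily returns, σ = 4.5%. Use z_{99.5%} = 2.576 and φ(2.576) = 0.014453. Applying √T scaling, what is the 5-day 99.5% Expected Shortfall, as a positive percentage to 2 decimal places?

σ_{5d} = 4.5% × √5 = 10.062%.
ES multiplier = φ(z)/(1−α) = 0.014453/0.005 = 2.891.
ES = 10.062% × 2.891 = 29.089%.

29.09%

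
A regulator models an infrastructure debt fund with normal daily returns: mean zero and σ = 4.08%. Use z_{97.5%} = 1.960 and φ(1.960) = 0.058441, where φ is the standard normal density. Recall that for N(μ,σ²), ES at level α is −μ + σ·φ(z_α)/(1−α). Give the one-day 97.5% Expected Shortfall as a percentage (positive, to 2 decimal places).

Tail multiplier: φ(z)/(1−α) = 0.058441 / 0.025 = 2.338.
ES = 4.08% × 2.338 = 9.539%.

9.54%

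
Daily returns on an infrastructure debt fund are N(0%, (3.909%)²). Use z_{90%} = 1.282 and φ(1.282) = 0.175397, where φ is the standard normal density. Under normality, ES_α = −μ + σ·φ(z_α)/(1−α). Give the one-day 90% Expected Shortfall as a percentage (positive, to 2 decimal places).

Tail multiplier: φ(z)/(1−α) = 0.175397 / 0.1 = 1.754.
ES = 3.909% × 1.754 = 6.856%.

6.86%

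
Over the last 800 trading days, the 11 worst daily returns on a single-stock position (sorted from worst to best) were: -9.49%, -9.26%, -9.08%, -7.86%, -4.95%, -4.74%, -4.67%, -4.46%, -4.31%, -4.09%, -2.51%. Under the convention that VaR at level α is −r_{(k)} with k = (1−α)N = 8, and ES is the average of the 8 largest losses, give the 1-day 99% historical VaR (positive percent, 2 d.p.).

k = 8; the 8th lowest return is -4.46%, so VaR = 4.46%.

4.46%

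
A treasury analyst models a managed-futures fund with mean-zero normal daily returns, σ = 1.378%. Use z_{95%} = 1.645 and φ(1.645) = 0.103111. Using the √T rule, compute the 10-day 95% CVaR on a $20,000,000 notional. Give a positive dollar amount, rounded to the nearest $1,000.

σ_{10d} = 1.378% × √10 = 4.358%.
ES multiplier = φ(z)/(1−α) = 0.103111/0.05 = 2.062.
ES = 4.358% × 2.062 = 8.986%; on $20,000,000: $1,797,200.

$1,797,000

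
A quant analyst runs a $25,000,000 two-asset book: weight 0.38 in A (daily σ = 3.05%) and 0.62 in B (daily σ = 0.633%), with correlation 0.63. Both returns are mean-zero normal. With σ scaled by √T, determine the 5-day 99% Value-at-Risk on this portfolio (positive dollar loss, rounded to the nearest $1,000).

$1,871,000

σ_p = √(0.38²·3.05² + 0.62²·0.633² + 2·0.63·0.38·0.62·3.05·0.633) = 1.439%.
σ_{5d} = 1.439% × √5 = 3.218%.
z(99%) = 2.326.
VaR = 2.326 × 3.218% = 7.485%; on $25,000,000 that is $1,871,250.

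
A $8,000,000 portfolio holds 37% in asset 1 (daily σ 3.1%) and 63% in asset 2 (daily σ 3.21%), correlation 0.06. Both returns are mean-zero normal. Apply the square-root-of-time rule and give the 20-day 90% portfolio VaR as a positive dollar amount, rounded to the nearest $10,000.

σ_p = √(0.37²·3.1² + 0.63²·3.21² + 2·0.06·0.37·0.63·3.1·3.21) = 2.384%.
σ_{20d} = 2.384% × √20 = 10.662%.
z(90%) = 1.282.
VaR = 1.282 × 10.662% = 13.669%; on $8,000,000 that is $1,093,520.

$1,090,000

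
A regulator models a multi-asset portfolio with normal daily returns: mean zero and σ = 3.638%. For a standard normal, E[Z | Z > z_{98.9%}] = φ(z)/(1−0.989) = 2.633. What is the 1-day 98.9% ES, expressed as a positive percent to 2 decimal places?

9.58%

ES = 3.638% × 2.633 = 9.579%.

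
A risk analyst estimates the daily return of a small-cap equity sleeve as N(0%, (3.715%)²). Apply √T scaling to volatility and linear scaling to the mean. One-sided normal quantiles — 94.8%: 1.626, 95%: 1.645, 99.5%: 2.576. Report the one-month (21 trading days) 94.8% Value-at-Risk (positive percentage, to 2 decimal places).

σ_{21d} = 3.715% × √21 = 17.024%.
VaR = 1.626 × 17.024% = 27.681%.

27.68%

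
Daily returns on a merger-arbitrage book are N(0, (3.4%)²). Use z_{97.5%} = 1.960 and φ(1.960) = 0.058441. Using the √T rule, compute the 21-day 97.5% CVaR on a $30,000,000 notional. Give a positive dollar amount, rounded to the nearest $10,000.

$10,930,000

σ_{21d} = 3.4% × √21 = 15.581%.
ES multiplier = φ(z)/(1−α) = 0.058441/0.025 = 2.338.
ES = 15.581% × 2.338 = 36.428%; on $30,000,000: $10,928,400.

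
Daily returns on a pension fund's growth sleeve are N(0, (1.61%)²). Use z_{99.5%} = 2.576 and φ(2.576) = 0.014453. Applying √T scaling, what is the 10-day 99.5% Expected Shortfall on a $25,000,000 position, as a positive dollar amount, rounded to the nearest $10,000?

σ_{10d} = 1.61% × √10 = 5.091%.
ES multiplier = φ(z)/(1−α) = 0.014453/0.005 = 2.891.
ES = 5.091% × 2.891 = 14.718%; on $25,000,000: $3,679,500.

$3,680,000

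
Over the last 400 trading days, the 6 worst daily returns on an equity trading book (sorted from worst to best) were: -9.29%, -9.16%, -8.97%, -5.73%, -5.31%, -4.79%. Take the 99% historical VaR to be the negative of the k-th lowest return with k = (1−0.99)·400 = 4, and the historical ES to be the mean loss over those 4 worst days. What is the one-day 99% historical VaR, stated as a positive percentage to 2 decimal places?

5.73%

k = 4; the 4th lowest return is -5.73%, so VaR = 5.73%.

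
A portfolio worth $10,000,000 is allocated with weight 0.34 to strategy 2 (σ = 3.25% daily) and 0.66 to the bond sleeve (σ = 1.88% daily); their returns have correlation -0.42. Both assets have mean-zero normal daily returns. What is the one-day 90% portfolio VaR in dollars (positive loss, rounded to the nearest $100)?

$162,600

σ_p² = 0.34²·3.25² + 0.66²·1.88² + 2·-0.42·0.34·0.66·3.25·1.88 = 1.6089 (%²).
σ_p = √1.6089 = 1.268%.
At 90%, z = 1.282.
VaR = 1.282 × 1.268% = 1.626%; on $10,000,000 that is $162,600.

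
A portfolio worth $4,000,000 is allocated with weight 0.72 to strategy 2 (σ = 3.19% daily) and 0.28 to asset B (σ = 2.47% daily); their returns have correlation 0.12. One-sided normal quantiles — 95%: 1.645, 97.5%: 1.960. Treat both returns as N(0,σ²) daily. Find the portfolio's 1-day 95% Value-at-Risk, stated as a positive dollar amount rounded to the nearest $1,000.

σ_p² = 0.72²·3.19² + 0.28²·2.47² + 2·0.12·0.72·0.28·3.19·2.47 = 6.1348 (%²).
σ_p = √6.1348 = 2.477%.
VaR = 1.645 × 2.477% = 4.075%; on $4,000,000 that is $163,000.

$163,000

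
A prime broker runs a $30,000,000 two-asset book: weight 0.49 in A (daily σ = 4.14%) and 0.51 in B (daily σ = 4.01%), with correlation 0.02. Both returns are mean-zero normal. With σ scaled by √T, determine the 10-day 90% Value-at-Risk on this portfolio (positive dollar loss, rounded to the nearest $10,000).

σ_p = √(0.49²·4.14² + 0.51²·4.01² + 2·0.02·0.49·0.51·4.14·4.01) = 2.909%.
σ_{10d} = 2.909% × √10 = 9.199%.
z(90%) = 1.282.
VaR = 1.282 × 9.199% = 11.793%; on $30,000,000 that is $3,537,900.

$3,540,000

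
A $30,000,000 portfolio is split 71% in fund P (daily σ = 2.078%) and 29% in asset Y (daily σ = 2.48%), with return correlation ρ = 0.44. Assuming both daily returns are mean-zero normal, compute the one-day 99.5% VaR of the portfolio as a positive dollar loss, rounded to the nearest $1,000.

σ_p² = 0.71²·2.078² + 0.29²·2.48² + 2·0.44·0.71·0.29·2.078·2.48 = 3.6278 (%²).
σ_p = √3.6278 = 1.905%.
At 99.5%, z = 2.576.
VaR = 2.576 × 1.905% = 4.907%; on $30,000,000 that is $1,472,100.

$1,472,000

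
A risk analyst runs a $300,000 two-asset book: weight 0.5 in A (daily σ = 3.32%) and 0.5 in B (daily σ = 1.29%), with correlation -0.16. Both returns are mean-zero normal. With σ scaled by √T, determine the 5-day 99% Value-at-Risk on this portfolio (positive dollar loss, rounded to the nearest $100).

$26,200

σ_p = √(0.5²·3.32² + 0.5²·1.29² + 2·-0.16·0.5·0.5·3.32·1.29) = 1.682%.
σ_{5d} = 1.682% × √5 = 3.761%.
z(99%) = 2.326.
VaR = 2.326 × 3.761% = 8.748%; on $300,000 that is $26,244.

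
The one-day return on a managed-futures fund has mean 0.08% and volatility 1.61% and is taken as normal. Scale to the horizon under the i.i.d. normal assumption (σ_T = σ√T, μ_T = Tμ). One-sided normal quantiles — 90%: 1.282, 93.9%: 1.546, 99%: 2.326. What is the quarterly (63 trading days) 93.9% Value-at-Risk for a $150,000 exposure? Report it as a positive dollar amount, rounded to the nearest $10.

$22,070

σ_{63d} = 1.61% × √63 = 12.779%; μ_{63d} = 63 × 0.08% = 5.040%.
VaR = −(5.040%) + 1.546 × 12.779% = 14.716%.
On $150,000: 0.14716 × $150,000 = $22,074.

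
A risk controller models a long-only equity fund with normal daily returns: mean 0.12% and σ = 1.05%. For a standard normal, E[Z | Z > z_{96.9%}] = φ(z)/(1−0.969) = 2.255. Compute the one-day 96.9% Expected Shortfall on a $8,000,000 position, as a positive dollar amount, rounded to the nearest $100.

ES = −(0.12%) + 1.05% × 2.255 = 2.248%.
On $8,000,000: 0.02248 × $8,000,000 = $179,840.

$179,800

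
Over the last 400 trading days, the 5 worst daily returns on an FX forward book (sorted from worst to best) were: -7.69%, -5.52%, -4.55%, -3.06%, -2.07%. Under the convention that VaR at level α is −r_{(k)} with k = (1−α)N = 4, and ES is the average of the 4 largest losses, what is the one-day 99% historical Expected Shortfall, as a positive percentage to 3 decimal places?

5.205%

The 4 worst returns sum to -20.82%.
ES = −(-20.82%) / 4 = 5.205%.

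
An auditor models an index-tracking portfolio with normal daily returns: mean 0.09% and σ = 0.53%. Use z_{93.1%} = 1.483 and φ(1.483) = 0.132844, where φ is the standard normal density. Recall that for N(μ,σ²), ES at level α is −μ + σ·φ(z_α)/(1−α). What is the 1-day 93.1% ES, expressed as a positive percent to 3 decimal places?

Tail multiplier: φ(z)/(1−α) = 0.132844 / 0.069 = 1.925.
ES = −(0.09%) + 0.53% × 1.925 = 0.930%.

0.930%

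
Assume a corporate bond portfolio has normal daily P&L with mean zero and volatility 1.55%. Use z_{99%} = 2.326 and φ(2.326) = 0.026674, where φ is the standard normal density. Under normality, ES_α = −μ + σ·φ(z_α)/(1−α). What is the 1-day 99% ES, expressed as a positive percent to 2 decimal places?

Tail multiplier: φ(z)/(1−α) = 0.026674 / 0.01 = 2.667.
ES = 1.55% × 2.667 = 4.134%.

4.13%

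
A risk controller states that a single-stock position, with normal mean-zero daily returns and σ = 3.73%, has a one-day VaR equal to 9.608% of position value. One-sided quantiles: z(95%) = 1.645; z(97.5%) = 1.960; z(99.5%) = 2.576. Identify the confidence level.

Implied z = VaR/σ = 9.608 / 3.73 = 2.576.
This matches z(99.5%) = 2.576.

99.5%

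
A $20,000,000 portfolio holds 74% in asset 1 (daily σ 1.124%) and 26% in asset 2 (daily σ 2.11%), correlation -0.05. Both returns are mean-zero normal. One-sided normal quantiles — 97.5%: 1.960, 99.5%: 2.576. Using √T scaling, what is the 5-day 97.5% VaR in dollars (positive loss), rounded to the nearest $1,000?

σ_p = √(0.74²·1.124² + 0.26²·2.11² + 2·-0.05·0.74·0.26·1.124·2.11) = 0.973%.
σ_{5d} = 0.973% × √5 = 2.176%.
VaR = 1.960 × 2.176% = 4.265%; on $20,000,000 that is $853,000.

$853,000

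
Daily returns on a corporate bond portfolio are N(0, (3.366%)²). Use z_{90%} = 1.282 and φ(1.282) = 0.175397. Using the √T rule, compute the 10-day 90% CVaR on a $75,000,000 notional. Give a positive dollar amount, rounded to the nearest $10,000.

$14,000,000

σ_{10d} = 3.366% × √10 = 10.644%.
ES multiplier = φ(z)/(1−α) = 0.175397/0.1 = 1.754.
ES = 10.644% × 1.754 = 18.670%; on $75,000,000: $14,002,500.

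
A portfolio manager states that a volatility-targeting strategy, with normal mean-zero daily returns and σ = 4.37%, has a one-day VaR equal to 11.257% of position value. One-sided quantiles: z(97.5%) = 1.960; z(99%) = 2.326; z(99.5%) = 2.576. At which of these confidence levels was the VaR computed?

99.5%

Implied z = VaR/σ = 11.257 / 4.37 = 2.576.
This matches z(99.5%) = 2.576.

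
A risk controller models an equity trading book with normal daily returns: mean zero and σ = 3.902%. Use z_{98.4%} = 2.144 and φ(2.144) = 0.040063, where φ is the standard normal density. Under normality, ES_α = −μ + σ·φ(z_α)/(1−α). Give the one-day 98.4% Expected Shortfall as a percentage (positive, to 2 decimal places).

Tail multiplier: φ(z)/(1−α) = 0.040063 / 0.016 = 2.504.
ES = 3.902% × 2.504 = 9.771%.

9.77%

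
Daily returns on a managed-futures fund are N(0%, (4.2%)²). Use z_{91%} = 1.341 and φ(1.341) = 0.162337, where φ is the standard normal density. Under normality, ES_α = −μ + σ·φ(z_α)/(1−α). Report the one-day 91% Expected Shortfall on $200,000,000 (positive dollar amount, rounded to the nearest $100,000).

Tail multiplier: φ(z)/(1−α) = 0.162337 / 0.09 = 1.804.
ES = 4.2% × 1.804 = 7.577%.
On $200,000,000: 0.07577 × $200,000,000 = $15,154,000.

$15,200,000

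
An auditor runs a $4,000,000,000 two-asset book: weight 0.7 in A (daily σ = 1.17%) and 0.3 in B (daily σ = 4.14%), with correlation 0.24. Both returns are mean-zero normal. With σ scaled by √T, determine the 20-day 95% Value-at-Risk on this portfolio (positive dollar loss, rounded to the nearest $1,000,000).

$484,000,000

σ_p = √(0.7²·1.17² + 0.3²·4.14² + 2·0.24·0.7·0.3·1.17·4.14) = 1.644%.
σ_{20d} = 1.644% × √20 = 7.352%.
z(95%) = 1.645.
VaR = 1.645 × 7.352% = 12.094%; on $4,000,000,000 that is $483,760,000.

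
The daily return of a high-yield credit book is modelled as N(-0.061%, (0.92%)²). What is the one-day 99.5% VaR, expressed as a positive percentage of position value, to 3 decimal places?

2.431%

At 99.5% one-sided, z = 2.576.
VaR = −μ + z·σ = −(-0.061%) + 2.576 × 0.92% = 2.431%.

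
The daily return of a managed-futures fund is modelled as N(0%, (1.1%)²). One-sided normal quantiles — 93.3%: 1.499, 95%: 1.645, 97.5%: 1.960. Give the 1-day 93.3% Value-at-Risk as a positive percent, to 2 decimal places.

1.65%

VaR = z·σ = 1.499 × 1.1% = 1.649%.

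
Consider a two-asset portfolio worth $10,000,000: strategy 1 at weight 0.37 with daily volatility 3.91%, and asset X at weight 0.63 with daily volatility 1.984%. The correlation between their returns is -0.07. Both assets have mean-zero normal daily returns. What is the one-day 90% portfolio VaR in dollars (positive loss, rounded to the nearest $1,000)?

$236,000

σ_p² = 0.37²·3.91² + 0.63²·1.984² + 2·-0.07·0.37·0.63·3.91·1.984 = 3.4021 (%²).
σ_p = √3.4021 = 1.844%.
At 90%, z = 1.282.
VaR = 1.282 × 1.844% = 2.364%; on $10,000,000 that is $236,400.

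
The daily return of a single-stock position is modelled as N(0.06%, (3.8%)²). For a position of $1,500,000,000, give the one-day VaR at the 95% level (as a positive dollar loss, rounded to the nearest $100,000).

At 95% one-sided, z = 1.645.
VaR = −μ + z·σ = −(0.06%) + 1.645 × 3.8% = 6.191%.
On $1,500,000,000: 0.06191 × $1,500,000,000 = $92,865,000.

$92,900,000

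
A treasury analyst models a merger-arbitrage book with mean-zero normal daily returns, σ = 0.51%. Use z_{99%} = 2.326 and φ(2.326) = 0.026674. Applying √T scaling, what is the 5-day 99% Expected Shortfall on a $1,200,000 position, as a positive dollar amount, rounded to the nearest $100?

σ_{5d} = 0.51% × √5 = 1.140%.
ES multiplier = φ(z)/(1−α) = 0.026674/0.01 = 2.667.
ES = 1.140% × 2.667 = 3.040%; on $1,200,000: $36,480.

$36,500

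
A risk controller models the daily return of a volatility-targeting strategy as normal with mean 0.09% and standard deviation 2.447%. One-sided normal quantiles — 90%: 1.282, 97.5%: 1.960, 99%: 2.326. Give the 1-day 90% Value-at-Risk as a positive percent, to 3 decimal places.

VaR = −μ + z·σ = −(0.09%) + 1.282 × 2.447% = 3.047%.

3.047%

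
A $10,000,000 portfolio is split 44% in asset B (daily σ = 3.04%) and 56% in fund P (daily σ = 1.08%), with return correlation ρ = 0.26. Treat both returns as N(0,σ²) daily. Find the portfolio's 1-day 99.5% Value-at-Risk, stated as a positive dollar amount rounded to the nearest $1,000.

σ_p² = 0.44²·3.04² + 0.56²·1.08² + 2·0.26·0.44·0.56·3.04·1.08 = 2.5756 (%²).
σ_p = √2.5756 = 1.605%.
At 99.5%, z = 2.576.
VaR = 2.576 × 1.605% = 4.134%; on $10,000,000 that is $413,400.

$413,000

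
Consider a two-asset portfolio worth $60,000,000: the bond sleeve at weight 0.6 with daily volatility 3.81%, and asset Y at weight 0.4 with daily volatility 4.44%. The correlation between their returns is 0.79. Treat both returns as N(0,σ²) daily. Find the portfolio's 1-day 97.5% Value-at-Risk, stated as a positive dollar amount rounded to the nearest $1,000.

σ_p² = 0.6²·3.81² + 0.4²·4.44² + 2·0.79·0.6·0.4·3.81·4.44 = 14.7947 (%²).
σ_p = √14.7947 = 3.846%.
At 97.5%, z = 1.960.
VaR = 1.960 × 3.846% = 7.538%; on $60,000,000 that is $4,522,800.

$4,523,000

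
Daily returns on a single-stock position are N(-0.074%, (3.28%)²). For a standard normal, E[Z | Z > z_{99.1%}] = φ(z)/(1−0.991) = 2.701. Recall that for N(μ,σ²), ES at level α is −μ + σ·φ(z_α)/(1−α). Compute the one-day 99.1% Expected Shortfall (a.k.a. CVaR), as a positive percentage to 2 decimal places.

8.93%

ES = −(-0.074%) + 3.28% × 2.701 = 8.933%.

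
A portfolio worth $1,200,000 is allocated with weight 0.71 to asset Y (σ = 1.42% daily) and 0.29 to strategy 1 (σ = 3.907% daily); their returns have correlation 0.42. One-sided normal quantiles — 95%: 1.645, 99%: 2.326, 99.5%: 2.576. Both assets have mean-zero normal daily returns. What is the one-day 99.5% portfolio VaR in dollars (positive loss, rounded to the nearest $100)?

σ_p² = 0.71²·1.42² + 0.29²·3.907² + 2·0.42·0.71·0.29·1.42·3.907 = 3.2598 (%²).
σ_p = √3.2598 = 1.805%.
VaR = 2.576 × 1.805% = 4.650%; on $1,200,000 that is $55,800.

$55,800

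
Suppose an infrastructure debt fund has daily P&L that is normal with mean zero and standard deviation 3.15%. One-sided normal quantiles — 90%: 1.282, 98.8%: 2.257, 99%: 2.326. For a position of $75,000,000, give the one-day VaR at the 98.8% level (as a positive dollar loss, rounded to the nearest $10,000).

VaR = z·σ = 2.257 × 3.15% = 7.110%.
On $75,000,000: 0.07110 × $75,000,000 = $5,332,500.

$5,330,000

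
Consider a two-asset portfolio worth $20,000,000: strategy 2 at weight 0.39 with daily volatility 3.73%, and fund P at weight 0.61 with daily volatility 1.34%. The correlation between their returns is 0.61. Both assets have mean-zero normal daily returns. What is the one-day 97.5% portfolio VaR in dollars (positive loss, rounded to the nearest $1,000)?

σ_p² = 0.39²·3.73² + 0.61²·1.34² + 2·0.61·0.39·0.61·3.73·1.34 = 4.2350 (%²).
σ_p = √4.2350 = 2.058%.
At 97.5%, z = 1.960.
VaR = 1.960 × 2.058% = 4.034%; on $20,000,000 that is $806,800.

$807,000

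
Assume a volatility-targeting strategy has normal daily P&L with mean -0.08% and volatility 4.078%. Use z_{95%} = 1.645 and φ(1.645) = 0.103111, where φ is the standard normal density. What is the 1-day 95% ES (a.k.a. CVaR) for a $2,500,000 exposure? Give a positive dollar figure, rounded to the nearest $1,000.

Tail multiplier: φ(z)/(1−α) = 0.103111 / 0.05 = 2.062.
ES = −(-0.08%) + 4.078% × 2.062 = 8.489%.
On $2,500,000: 0.08489 × $2,500,000 = $212,225.

$212,000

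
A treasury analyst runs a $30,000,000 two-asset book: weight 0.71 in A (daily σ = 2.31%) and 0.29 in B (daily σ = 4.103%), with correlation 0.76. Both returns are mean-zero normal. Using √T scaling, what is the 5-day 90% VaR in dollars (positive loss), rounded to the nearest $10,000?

$2,290,000

σ_p = √(0.71²·2.31² + 0.29²·4.103² + 2·0.76·0.71·0.29·2.31·4.103) = 2.659%.
σ_{5d} = 2.659% × √5 = 5.946%.
z(90%) = 1.282.
VaR = 1.282 × 5.946% = 7.623%; on $30,000,000 that is $2,286,900.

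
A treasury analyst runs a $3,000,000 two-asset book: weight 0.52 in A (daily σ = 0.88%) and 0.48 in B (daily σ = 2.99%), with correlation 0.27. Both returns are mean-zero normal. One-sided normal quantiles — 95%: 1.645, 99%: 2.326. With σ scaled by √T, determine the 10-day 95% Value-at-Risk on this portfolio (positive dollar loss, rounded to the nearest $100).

$252,800

σ_p = √(0.52²·0.88² + 0.48²·2.99² + 2·0.27·0.52·0.48·0.88·2.99) = 1.620%.
σ_{10d} = 1.620% × √10 = 5.123%.
VaR = 1.645 × 5.123% = 8.427%; on $3,000,000 that is $252,810.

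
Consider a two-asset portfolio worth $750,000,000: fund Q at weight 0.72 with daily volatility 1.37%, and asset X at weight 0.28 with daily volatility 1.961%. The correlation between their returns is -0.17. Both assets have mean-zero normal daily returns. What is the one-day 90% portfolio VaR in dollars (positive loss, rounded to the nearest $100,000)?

σ_p² = 0.72²·1.37² + 0.28²·1.961² + 2·-0.17·0.72·0.28·1.37·1.961 = 1.0903 (%²).
σ_p = √1.0903 = 1.044%.
At 90%, z = 1.282.
VaR = 1.282 × 1.044% = 1.338%; on $750,000,000 that is $10,035,000.

$10,000,000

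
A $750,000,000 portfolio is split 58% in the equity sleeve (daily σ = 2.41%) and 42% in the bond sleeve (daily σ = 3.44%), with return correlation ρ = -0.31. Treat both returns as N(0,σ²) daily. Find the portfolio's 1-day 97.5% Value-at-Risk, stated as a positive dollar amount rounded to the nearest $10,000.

$24,550,000

σ_p² = 0.58²·2.41² + 0.42²·3.44² + 2·-0.31·0.58·0.42·2.41·3.44 = 2.7892 (%²).
σ_p = √2.7892 = 1.670%.
At 97.5%, z = 1.960.
VaR = 1.960 × 1.670% = 3.273%; on $750,000,000 that is $24,547,500.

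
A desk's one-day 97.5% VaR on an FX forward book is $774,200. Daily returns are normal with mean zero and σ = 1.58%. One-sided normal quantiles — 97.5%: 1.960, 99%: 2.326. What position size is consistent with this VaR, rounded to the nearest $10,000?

$25,000,000

VaR as a fraction of value: z·σ = 1.960 × 1.58% = 3.0968%.
Position = $774,200 / 0.030968 = $25,000,000.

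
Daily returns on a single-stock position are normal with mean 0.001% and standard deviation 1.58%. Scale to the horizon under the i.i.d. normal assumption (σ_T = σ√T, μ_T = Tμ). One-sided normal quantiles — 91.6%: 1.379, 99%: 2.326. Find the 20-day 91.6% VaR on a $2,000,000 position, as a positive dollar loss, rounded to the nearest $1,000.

σ_{20d} = 1.58% × √20 = 7.066%; μ_{20d} = 20 × 0.001% = 0.020%.
VaR = −(0.020%) + 1.379 × 7.066% = 9.724%.
On $2,000,000: 0.09724 × $2,000,000 = $194,480.

$194,000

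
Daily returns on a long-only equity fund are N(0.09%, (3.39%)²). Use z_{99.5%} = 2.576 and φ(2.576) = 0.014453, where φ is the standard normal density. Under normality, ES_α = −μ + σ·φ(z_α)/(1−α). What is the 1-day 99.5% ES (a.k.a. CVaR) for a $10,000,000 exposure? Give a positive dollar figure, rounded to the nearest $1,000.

$971,000

Tail multiplier: φ(z)/(1−α) = 0.014453 / 0.005 = 2.891.
ES = −(0.09%) + 3.39% × 2.891 = 9.710%.
On $10,000,000: 0.09710 × $10,000,000 = $971,000.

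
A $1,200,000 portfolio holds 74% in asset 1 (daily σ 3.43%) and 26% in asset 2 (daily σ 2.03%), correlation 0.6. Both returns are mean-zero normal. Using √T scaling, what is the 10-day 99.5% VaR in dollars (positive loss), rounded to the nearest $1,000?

$282,000

σ_p = √(0.74²·3.43² + 0.26²·2.03² + 2·0.6·0.74·0.26·3.43·2.03) = 2.886%.
σ_{10d} = 2.886% × √10 = 9.126%.
z(99.5%) = 2.576.
VaR = 2.576 × 9.126% = 23.509%; on $1,200,000 that is $282,108.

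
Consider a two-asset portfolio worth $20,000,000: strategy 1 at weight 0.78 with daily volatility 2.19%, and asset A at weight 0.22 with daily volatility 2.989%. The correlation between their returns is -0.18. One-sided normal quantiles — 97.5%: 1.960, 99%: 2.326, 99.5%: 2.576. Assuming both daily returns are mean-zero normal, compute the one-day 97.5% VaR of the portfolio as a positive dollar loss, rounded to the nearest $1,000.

σ_p² = 0.78²·2.19² + 0.22²·2.989² + 2·-0.18·0.78·0.22·2.19·2.989 = 2.9460 (%²).
σ_p = √2.9460 = 1.716%.
VaR = 1.960 × 1.716% = 3.363%; on $20,000,000 that is $672,600.

$673,000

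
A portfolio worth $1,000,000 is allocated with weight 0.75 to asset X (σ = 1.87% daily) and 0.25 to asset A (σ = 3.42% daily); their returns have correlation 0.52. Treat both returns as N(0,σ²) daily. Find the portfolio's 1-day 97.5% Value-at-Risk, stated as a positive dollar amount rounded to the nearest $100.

$38,900

σ_p² = 0.75²·1.87² + 0.25²·3.42² + 2·0.52·0.75·0.25·1.87·3.42 = 3.9451 (%²).
σ_p = √3.9451 = 1.986%.
At 97.5%, z = 1.960.
VaR = 1.960 × 1.986% = 3.893%; on $1,000,000 that is $38,930.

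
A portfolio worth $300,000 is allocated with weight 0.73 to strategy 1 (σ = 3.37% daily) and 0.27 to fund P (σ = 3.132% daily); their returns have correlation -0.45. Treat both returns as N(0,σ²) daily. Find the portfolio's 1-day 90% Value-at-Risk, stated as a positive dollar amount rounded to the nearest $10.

$8,510

σ_p² = 0.73²·3.37² + 0.27²·3.132² + 2·-0.45·0.73·0.27·3.37·3.132 = 4.8949 (%²).
σ_p = √4.8949 = 2.212%.
At 90%, z = 1.282.
VaR = 1.282 × 2.212% = 2.836%; on $300,000 that is $8,508.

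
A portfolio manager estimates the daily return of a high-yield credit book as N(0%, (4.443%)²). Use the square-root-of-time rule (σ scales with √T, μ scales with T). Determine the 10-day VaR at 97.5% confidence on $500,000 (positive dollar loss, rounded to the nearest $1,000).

At 97.5%, z = 1.960.
σ_{10d} = 4.443% × √10 = 14.050%.
VaR = 1.960 × 14.050% = 27.538%.
On $500,000: 0.27538 × $500,000 = $137,690.

$138,000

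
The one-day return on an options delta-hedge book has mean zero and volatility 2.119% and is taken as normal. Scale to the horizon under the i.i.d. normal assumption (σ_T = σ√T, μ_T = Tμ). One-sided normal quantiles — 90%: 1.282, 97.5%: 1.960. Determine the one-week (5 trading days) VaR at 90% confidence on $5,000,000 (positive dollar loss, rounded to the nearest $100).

σ_{5d} = 2.119% × √5 = 4.738%.
VaR = 1.282 × 4.738% = 6.074%.
On $5,000,000: 0.06074 × $5,000,000 = $303,700.

$303,700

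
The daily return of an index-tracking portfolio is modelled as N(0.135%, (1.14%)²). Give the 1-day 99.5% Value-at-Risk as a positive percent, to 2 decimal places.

At 99.5% one-sided, z = 2.576.
VaR = −μ + z·σ = −(0.135%) + 2.576 × 1.14% = 2.802%.

2.80%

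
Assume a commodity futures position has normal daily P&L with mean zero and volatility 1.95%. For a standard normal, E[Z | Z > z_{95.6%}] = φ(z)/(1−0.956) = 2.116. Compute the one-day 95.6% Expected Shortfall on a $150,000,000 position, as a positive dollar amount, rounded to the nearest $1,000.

ES = 1.95% × 2.116 = 4.126%.
On $150,000,000: 0.04126 × $150,000,000 = $6,189,000.

$6,189,000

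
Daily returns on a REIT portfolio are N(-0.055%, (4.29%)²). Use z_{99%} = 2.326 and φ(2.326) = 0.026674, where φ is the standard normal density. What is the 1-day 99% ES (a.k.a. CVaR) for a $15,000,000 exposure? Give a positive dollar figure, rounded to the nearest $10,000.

Tail multiplier: φ(z)/(1−α) = 0.026674 / 0.01 = 2.667.
ES = −(-0.055%) + 4.29% × 2.667 = 11.496%.
On $15,000,000: 0.11496 × $15,000,000 = $1,724,400.

$1,720,000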